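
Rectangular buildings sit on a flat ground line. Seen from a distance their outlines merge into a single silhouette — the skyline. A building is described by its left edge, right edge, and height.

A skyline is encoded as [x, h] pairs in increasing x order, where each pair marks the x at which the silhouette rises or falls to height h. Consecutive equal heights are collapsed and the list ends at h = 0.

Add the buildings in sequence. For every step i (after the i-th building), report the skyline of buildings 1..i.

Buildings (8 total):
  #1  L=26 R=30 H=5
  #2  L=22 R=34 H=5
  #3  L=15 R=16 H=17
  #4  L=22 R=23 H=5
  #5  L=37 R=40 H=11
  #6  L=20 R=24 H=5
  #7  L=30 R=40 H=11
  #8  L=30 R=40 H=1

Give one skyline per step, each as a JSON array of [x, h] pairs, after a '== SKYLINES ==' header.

== SKYLINES ==
[[26,5],[30,0]]
[[22,5],[34,0]]
[[15,17],[16,0],[22,5],[34,0]]
[[15,17],[16,0],[22,5],[34,0]]
[[15,17],[16,0],[22,5],[34,0],[37,11],[40,0]]
[[15,17],[16,0],[20,5],[34,0],[37,11],[40,0]]
[[15,17],[16,0],[20,5],[30,11],[40,0]]
[[15,17],[16,0],[20,5],[30,11],[40,0]]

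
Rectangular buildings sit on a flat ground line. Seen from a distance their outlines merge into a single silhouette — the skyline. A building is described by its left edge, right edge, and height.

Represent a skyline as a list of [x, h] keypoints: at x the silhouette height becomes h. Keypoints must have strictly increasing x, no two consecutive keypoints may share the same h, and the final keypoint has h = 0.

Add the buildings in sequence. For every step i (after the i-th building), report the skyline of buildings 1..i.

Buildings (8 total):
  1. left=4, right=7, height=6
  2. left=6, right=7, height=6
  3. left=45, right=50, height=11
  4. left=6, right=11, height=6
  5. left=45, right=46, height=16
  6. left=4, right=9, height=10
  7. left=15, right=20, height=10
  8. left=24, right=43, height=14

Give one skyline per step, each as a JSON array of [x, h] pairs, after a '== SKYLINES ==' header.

== SKYLINES ==
[[4,6],[7,0]]
[[4,6],[7,0]]
[[4,6],[7,0],[45,11],[50,0]]
[[4,6],[11,0],[45,11],[50,0]]
[[4,6],[11,0],[45,16],[46,11],[50,0]]
[[4,10],[9,6],[11,0],[45,16],[46,11],[50,0]]
[[4,10],[9,6],[11,0],[15,10],[20,0],[45,16],[46,11],[50,0]]
[[4,10],[9,6],[11,0],[15,10],[20,0],[24,14],[43,0],[45,16],[46,11],[50,0]]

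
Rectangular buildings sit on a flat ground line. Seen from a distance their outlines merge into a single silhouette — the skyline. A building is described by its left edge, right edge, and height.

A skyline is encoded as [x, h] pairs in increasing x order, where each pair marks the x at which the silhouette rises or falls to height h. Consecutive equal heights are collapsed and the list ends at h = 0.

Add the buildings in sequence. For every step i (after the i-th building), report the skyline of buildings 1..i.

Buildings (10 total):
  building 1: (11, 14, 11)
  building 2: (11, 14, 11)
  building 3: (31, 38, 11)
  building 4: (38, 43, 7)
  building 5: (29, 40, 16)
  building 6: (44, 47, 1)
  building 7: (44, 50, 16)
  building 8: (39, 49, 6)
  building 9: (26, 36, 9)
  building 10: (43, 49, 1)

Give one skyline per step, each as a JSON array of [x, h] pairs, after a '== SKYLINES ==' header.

== SKYLINES ==
[[11,11],[14,0]]
[[11,11],[14,0]]
[[11,11],[14,0],[31,11],[38,0]]
[[11,11],[14,0],[31,11],[38,7],[43,0]]
[[11,11],[14,0],[29,16],[40,7],[43,0]]
[[11,11],[14,0],[29,16],[40,7],[43,0],[44,1],[47,0]]
[[11,11],[14,0],[29,16],[40,7],[43,0],[44,16],[50,0]]
[[11,11],[14,0],[29,16],[40,7],[43,6],[44,16],[50,0]]
[[11,11],[14,0],[26,9],[29,16],[40,7],[43,6],[44,16],[50,0]]
[[11,11],[14,0],[26,9],[29,16],[40,7],[43,6],[44,16],[50,0]]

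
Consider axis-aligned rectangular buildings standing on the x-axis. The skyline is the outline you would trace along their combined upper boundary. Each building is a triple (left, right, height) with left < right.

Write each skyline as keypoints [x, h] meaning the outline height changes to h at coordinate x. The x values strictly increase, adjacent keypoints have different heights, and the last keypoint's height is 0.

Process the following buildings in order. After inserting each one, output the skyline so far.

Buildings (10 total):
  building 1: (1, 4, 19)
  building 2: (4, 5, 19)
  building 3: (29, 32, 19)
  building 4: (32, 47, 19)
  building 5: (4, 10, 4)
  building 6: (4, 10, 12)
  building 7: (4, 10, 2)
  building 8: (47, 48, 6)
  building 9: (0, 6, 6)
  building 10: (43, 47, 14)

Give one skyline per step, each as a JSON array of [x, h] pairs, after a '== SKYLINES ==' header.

== SKYLINES ==
[[1,19],[4,0]]
[[1,19],[5,0]]
[[1,19],[5,0],[29,19],[32,0]]
[[1,19],[5,0],[29,19],[47,0]]
[[1,19],[5,4],[10,0],[29,19],[47,0]]
[[1,19],[5,12],[10,0],[29,19],[47,0]]
[[1,19],[5,12],[10,0],[29,19],[47,0]]
[[1,19],[5,12],[10,0],[29,19],[47,6],[48,0]]
[[0,6],[1,19],[5,12],[10,0],[29,19],[47,6],[48,0]]
[[0,6],[1,19],[5,12],[10,0],[29,19],[47,6],[48,0]]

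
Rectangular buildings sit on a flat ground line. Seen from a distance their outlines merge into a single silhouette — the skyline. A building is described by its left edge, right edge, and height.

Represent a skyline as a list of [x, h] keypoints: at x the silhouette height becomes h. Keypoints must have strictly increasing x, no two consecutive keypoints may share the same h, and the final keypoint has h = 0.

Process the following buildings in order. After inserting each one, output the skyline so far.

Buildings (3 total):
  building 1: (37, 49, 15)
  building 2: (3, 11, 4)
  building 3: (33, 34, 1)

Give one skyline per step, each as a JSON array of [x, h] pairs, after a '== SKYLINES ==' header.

== SKYLINES ==
[[37,15],[49,0]]
[[3,4],[11,0],[37,15],[49,0]]
[[3,4],[11,0],[33,1],[34,0],[37,15],[49,0]]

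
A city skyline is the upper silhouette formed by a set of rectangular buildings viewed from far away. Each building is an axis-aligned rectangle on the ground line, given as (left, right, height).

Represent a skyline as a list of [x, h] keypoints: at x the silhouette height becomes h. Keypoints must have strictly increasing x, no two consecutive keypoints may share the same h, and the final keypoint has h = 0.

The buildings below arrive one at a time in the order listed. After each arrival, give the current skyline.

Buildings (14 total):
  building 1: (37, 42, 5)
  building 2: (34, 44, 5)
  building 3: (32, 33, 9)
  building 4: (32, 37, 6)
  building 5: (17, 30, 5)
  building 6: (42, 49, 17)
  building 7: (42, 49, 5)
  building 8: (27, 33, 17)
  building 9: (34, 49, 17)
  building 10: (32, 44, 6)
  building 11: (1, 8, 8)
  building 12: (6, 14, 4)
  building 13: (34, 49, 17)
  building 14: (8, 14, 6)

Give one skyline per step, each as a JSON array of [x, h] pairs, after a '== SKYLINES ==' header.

== SKYLINES ==
[[37,5],[42,0]]
[[34,5],[44,0]]
[[32,9],[33,0],[34,5],[44,0]]
[[32,9],[33,6],[37,5],[44,0]]
[[17,5],[30,0],[32,9],[33,6],[37,5],[44,0]]
[[17,5],[30,0],[32,9],[33,6],[37,5],[42,17],[49,0]]
[[17,5],[30,0],[32,9],[33,6],[37,5],[42,17],[49,0]]
[[17,5],[27,17],[33,6],[37,5],[42,17],[49,0]]
[[17,5],[27,17],[33,6],[34,17],[49,0]]
[[17,5],[27,17],[33,6],[34,17],[49,0]]
[[1,8],[8,0],[17,5],[27,17],[33,6],[34,17],[49,0]]
[[1,8],[8,4],[14,0],[17,5],[27,17],[33,6],[34,17],[49,0]]
[[1,8],[8,4],[14,0],[17,5],[27,17],[33,6],[34,17],[49,0]]
[[1,8],[8,6],[14,0],[17,5],[27,17],[33,6],[34,17],[49,0]]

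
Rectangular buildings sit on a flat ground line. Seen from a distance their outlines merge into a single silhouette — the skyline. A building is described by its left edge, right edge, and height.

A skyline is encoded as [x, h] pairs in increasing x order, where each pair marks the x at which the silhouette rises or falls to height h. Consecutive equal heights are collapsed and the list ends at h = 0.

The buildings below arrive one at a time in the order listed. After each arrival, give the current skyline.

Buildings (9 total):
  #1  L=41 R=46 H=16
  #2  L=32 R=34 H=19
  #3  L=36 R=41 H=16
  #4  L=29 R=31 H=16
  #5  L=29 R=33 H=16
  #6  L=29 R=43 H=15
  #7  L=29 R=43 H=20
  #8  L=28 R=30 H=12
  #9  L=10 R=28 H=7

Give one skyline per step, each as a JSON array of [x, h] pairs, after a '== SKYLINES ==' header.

== SKYLINES ==
[[41,16],[46,0]]
[[32,19],[34,0],[41,16],[46,0]]
[[32,19],[34,0],[36,16],[46,0]]
[[29,16],[31,0],[32,19],[34,0],[36,16],[46,0]]
[[29,16],[32,19],[34,0],[36,16],[46,0]]
[[29,16],[32,19],[34,15],[36,16],[46,0]]
[[29,20],[43,16],[46,0]]
[[28,12],[29,20],[43,16],[46,0]]
[[10,7],[28,12],[29,20],[43,16],[46,0]]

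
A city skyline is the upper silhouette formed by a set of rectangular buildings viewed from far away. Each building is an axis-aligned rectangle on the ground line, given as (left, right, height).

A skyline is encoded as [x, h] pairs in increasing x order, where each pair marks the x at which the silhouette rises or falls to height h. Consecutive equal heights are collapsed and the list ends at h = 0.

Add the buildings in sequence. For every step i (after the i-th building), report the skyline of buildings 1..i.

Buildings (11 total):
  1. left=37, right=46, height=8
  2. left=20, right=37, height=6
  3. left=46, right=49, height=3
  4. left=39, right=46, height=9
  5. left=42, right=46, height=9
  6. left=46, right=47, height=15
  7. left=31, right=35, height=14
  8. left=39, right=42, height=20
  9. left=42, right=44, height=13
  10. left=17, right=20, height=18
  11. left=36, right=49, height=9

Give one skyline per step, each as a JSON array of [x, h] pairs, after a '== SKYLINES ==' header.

== SKYLINES ==
[[37,8],[46,0]]
[[20,6],[37,8],[46,0]]
[[20,6],[37,8],[46,3],[49,0]]
[[20,6],[37,8],[39,9],[46,3],[49,0]]
[[20,6],[37,8],[39,9],[46,3],[49,0]]
[[20,6],[37,8],[39,9],[46,15],[47,3],[49,0]]
[[20,6],[31,14],[35,6],[37,8],[39,9],[46,15],[47,3],[49,0]]
[[20,6],[31,14],[35,6],[37,8],[39,20],[42,9],[46,15],[47,3],[49,0]]
[[20,6],[31,14],[35,6],[37,8],[39,20],[42,13],[44,9],[46,15],[47,3],[49,0]]
[[17,18],[20,6],[31,14],[35,6],[37,8],[39,20],[42,13],[44,9],[46,15],[47,3],[49,0]]
[[17,18],[20,6],[31,14],[35,6],[36,9],[39,20],[42,13],[44,9],[46,15],[47,9],[49,0]]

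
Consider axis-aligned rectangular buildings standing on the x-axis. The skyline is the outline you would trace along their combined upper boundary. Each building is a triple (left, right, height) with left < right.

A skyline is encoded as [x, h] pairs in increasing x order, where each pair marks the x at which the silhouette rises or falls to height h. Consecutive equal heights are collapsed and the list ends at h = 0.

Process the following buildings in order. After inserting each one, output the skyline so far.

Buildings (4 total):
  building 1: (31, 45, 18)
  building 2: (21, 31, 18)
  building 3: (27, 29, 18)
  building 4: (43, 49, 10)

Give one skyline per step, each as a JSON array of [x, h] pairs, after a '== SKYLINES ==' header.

== SKYLINES ==
[[31,18],[45,0]]
[[21,18],[45,0]]
[[21,18],[45,0]]
[[21,18],[45,10],[49,0]]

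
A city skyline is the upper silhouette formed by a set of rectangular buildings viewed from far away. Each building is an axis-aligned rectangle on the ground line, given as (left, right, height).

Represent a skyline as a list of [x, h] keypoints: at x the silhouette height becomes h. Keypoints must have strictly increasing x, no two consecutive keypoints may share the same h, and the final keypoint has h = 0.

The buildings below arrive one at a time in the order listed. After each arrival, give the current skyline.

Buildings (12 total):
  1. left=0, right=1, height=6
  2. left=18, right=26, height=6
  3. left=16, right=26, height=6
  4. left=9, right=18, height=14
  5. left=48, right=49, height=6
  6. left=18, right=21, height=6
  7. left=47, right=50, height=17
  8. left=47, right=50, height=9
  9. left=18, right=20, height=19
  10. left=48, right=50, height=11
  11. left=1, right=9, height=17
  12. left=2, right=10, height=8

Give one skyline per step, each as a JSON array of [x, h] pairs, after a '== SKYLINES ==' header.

== SKYLINES ==
[[0,6],[1,0]]
[[0,6],[1,0],[18,6],[26,0]]
[[0,6],[1,0],[16,6],[26,0]]
[[0,6],[1,0],[9,14],[18,6],[26,0]]
[[0,6],[1,0],[9,14],[18,6],[26,0],[48,6],[49,0]]
[[0,6],[1,0],[9,14],[18,6],[26,0],[48,6],[49,0]]
[[0,6],[1,0],[9,14],[18,6],[26,0],[47,17],[50,0]]
[[0,6],[1,0],[9,14],[18,6],[26,0],[47,17],[50,0]]
[[0,6],[1,0],[9,14],[18,19],[20,6],[26,0],[47,17],[50,0]]
[[0,6],[1,0],[9,14],[18,19],[20,6],[26,0],[47,17],[50,0]]
[[0,6],[1,17],[9,14],[18,19],[20,6],[26,0],[47,17],[50,0]]
[[0,6],[1,17],[9,14],[18,19],[20,6],[26,0],[47,17],[50,0]]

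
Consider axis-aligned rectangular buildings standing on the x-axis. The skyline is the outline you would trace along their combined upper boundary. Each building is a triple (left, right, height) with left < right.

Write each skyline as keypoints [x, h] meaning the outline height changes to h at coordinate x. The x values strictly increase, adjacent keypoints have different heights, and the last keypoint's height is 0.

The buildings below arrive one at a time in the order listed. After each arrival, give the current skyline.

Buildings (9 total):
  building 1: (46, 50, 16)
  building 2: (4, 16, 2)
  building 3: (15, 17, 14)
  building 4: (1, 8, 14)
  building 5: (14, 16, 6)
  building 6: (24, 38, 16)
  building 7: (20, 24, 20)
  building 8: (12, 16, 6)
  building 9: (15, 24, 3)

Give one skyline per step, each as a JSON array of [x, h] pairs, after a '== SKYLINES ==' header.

== SKYLINES ==
[[46,16],[50,0]]
[[4,2],[16,0],[46,16],[50,0]]
[[4,2],[15,14],[17,0],[46,16],[50,0]]
[[1,14],[8,2],[15,14],[17,0],[46,16],[50,0]]
[[1,14],[8,2],[14,6],[15,14],[17,0],[46,16],[50,0]]
[[1,14],[8,2],[14,6],[15,14],[17,0],[24,16],[38,0],[46,16],[50,0]]
[[1,14],[8,2],[14,6],[15,14],[17,0],[20,20],[24,16],[38,0],[46,16],[50,0]]
[[1,14],[8,2],[12,6],[15,14],[17,0],[20,20],[24,16],[38,0],[46,16],[50,0]]
[[1,14],[8,2],[12,6],[15,14],[17,3],[20,20],[24,16],[38,0],[46,16],[50,0]]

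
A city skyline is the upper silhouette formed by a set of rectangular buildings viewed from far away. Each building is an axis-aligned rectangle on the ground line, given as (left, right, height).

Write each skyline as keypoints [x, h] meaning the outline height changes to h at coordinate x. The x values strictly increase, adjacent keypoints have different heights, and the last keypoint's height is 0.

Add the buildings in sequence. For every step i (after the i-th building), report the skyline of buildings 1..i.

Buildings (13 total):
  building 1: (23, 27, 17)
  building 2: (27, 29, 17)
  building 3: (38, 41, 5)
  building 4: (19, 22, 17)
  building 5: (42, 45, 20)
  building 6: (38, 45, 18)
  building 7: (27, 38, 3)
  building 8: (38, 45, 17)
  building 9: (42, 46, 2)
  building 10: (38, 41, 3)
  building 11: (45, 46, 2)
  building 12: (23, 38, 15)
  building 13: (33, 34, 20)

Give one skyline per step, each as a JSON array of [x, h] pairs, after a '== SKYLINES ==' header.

== SKYLINES ==
[[23,17],[27,0]]
[[23,17],[29,0]]
[[23,17],[29,0],[38,5],[41,0]]
[[19,17],[22,0],[23,17],[29,0],[38,5],[41,0]]
[[19,17],[22,0],[23,17],[29,0],[38,5],[41,0],[42,20],[45,0]]
[[19,17],[22,0],[23,17],[29,0],[38,18],[42,20],[45,0]]
[[19,17],[22,0],[23,17],[29,3],[38,18],[42,20],[45,0]]
[[19,17],[22,0],[23,17],[29,3],[38,18],[42,20],[45,0]]
[[19,17],[22,0],[23,17],[29,3],[38,18],[42,20],[45,2],[46,0]]
[[19,17],[22,0],[23,17],[29,3],[38,18],[42,20],[45,2],[46,0]]
[[19,17],[22,0],[23,17],[29,3],[38,18],[42,20],[45,2],[46,0]]
[[19,17],[22,0],[23,17],[29,15],[38,18],[42,20],[45,2],[46,0]]
[[19,17],[22,0],[23,17],[29,15],[33,20],[34,15],[38,18],[42,20],[45,2],[46,0]]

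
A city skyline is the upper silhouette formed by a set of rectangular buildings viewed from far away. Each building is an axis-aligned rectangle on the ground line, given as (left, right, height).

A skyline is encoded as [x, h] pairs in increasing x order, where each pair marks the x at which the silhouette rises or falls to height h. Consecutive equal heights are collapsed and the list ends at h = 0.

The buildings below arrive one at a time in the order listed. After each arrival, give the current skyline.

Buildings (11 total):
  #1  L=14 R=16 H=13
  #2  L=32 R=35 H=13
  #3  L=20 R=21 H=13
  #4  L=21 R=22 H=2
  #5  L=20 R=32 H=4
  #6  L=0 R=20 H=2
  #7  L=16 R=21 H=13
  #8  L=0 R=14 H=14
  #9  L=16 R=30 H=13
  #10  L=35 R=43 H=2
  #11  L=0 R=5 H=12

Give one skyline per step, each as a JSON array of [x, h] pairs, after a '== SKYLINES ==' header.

== SKYLINES ==
[[14,13],[16,0]]
[[14,13],[16,0],[32,13],[35,0]]
[[14,13],[16,0],[20,13],[21,0],[32,13],[35,0]]
[[14,13],[16,0],[20,13],[21,2],[22,0],[32,13],[35,0]]
[[14,13],[16,0],[20,13],[21,4],[32,13],[35,0]]
[[0,2],[14,13],[16,2],[20,13],[21,4],[32,13],[35,0]]
[[0,2],[14,13],[21,4],[32,13],[35,0]]
[[0,14],[14,13],[21,4],[32,13],[35,0]]
[[0,14],[14,13],[30,4],[32,13],[35,0]]
[[0,14],[14,13],[30,4],[32,13],[35,2],[43,0]]
[[0,14],[14,13],[30,4],[32,13],[35,2],[43,0]]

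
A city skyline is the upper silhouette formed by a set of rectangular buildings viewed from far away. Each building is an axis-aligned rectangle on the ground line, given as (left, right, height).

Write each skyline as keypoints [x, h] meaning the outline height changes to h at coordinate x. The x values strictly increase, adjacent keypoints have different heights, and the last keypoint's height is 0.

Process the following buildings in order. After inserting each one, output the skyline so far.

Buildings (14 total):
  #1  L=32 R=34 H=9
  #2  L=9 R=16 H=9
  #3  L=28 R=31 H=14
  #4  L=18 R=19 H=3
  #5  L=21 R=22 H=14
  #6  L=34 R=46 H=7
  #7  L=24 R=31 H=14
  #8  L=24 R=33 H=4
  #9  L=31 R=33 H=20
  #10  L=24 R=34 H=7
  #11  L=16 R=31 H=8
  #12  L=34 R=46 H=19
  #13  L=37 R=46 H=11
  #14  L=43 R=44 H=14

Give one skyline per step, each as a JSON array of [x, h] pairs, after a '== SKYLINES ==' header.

== SKYLINES ==
[[32,9],[34,0]]
[[9,9],[16,0],[32,9],[34,0]]
[[9,9],[16,0],[28,14],[31,0],[32,9],[34,0]]
[[9,9],[16,0],[18,3],[19,0],[28,14],[31,0],[32,9],[34,0]]
[[9,9],[16,0],[18,3],[19,0],[21,14],[22,0],[28,14],[31,0],[32,9],[34,0]]
[[9,9],[16,0],[18,3],[19,0],[21,14],[22,0],[28,14],[31,0],[32,9],[34,7],[46,0]]
[[9,9],[16,0],[18,3],[19,0],[21,14],[22,0],[24,14],[31,0],[32,9],[34,7],[46,0]]
[[9,9],[16,0],[18,3],[19,0],[21,14],[22,0],[24,14],[31,4],[32,9],[34,7],[46,0]]
[[9,9],[16,0],[18,3],[19,0],[21,14],[22,0],[24,14],[31,20],[33,9],[34,7],[46,0]]
[[9,9],[16,0],[18,3],[19,0],[21,14],[22,0],[24,14],[31,20],[33,9],[34,7],[46,0]]
[[9,9],[16,8],[21,14],[22,8],[24,14],[31,20],[33,9],[34,7],[46,0]]
[[9,9],[16,8],[21,14],[22,8],[24,14],[31,20],[33,9],[34,19],[46,0]]
[[9,9],[16,8],[21,14],[22,8],[24,14],[31,20],[33,9],[34,19],[46,0]]
[[9,9],[16,8],[21,14],[22,8],[24,14],[31,20],[33,9],[34,19],[46,0]]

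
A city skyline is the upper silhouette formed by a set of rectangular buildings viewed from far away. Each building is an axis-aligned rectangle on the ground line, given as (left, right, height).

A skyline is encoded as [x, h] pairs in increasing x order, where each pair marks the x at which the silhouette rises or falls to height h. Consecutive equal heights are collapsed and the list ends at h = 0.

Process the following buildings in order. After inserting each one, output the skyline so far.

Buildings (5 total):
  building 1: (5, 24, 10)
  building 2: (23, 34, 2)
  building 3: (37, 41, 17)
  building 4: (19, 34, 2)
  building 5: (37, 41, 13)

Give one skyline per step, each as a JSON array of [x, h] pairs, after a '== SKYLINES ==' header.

== SKYLINES ==
[[5,10],[24,0]]
[[5,10],[24,2],[34,0]]
[[5,10],[24,2],[34,0],[37,17],[41,0]]
[[5,10],[24,2],[34,0],[37,17],[41,0]]
[[5,10],[24,2],[34,0],[37,17],[41,0]]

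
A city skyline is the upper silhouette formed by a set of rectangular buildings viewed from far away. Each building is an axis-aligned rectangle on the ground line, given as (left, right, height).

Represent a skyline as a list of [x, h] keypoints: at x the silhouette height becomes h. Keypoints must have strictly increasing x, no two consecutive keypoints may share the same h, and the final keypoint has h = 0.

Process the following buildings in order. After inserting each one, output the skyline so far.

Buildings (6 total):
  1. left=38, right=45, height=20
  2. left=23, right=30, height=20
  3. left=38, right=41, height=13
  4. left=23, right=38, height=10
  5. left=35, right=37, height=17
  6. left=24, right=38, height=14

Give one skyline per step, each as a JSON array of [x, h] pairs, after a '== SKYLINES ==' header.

== SKYLINES ==
[[38,20],[45,0]]
[[23,20],[30,0],[38,20],[45,0]]
[[23,20],[30,0],[38,20],[45,0]]
[[23,20],[30,10],[38,20],[45,0]]
[[23,20],[30,10],[35,17],[37,10],[38,20],[45,0]]
[[23,20],[30,14],[35,17],[37,14],[38,20],[45,0]]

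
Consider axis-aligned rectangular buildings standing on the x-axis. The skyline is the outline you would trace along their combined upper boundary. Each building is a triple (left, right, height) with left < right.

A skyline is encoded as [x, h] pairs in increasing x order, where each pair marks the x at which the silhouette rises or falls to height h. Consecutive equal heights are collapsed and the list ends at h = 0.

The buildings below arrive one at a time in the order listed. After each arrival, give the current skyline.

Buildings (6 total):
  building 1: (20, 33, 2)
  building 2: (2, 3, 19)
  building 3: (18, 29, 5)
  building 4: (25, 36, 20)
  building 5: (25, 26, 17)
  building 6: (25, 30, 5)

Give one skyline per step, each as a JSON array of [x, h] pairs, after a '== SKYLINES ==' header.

== SKYLINES ==
[[20,2],[33,0]]
[[2,19],[3,0],[20,2],[33,0]]
[[2,19],[3,0],[18,5],[29,2],[33,0]]
[[2,19],[3,0],[18,5],[25,20],[36,0]]
[[2,19],[3,0],[18,5],[25,20],[36,0]]
[[2,19],[3,0],[18,5],[25,20],[36,0]]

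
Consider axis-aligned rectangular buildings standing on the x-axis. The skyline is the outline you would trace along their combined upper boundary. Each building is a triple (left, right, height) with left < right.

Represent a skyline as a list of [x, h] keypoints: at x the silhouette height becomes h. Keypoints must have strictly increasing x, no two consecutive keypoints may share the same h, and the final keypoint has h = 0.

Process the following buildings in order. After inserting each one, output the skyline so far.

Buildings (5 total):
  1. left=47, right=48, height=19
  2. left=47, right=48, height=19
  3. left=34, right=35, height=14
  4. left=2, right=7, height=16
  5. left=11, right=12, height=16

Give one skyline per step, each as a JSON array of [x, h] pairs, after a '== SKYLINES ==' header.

== SKYLINES ==
[[47,19],[48,0]]
[[47,19],[48,0]]
[[34,14],[35,0],[47,19],[48,0]]
[[2,16],[7,0],[34,14],[35,0],[47,19],[48,0]]
[[2,16],[7,0],[11,16],[12,0],[34,14],[35,0],[47,19],[48,0]]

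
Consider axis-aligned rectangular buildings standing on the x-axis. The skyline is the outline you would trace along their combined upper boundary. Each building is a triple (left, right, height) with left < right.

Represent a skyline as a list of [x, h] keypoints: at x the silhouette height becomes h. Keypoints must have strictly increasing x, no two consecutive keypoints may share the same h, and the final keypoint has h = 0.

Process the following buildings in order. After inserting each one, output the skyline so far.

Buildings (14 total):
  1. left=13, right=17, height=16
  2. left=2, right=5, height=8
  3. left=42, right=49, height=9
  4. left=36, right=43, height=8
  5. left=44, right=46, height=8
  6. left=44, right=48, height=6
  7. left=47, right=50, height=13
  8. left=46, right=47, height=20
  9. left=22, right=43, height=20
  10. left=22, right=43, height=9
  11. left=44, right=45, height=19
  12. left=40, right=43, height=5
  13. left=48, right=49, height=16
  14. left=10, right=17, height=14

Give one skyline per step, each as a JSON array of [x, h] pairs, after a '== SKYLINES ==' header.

== SKYLINES ==
[[13,16],[17,0]]
[[2,8],[5,0],[13,16],[17,0]]
[[2,8],[5,0],[13,16],[17,0],[42,9],[49,0]]
[[2,8],[5,0],[13,16],[17,0],[36,8],[42,9],[49,0]]
[[2,8],[5,0],[13,16],[17,0],[36,8],[42,9],[49,0]]
[[2,8],[5,0],[13,16],[17,0],[36,8],[42,9],[49,0]]
[[2,8],[5,0],[13,16],[17,0],[36,8],[42,9],[47,13],[50,0]]
[[2,8],[5,0],[13,16],[17,0],[36,8],[42,9],[46,20],[47,13],[50,0]]
[[2,8],[5,0],[13,16],[17,0],[22,20],[43,9],[46,20],[47,13],[50,0]]
[[2,8],[5,0],[13,16],[17,0],[22,20],[43,9],[46,20],[47,13],[50,0]]
[[2,8],[5,0],[13,16],[17,0],[22,20],[43,9],[44,19],[45,9],[46,20],[47,13],[50,0]]
[[2,8],[5,0],[13,16],[17,0],[22,20],[43,9],[44,19],[45,9],[46,20],[47,13],[50,0]]
[[2,8],[5,0],[13,16],[17,0],[22,20],[43,9],[44,19],[45,9],[46,20],[47,13],[48,16],[49,13],[50,0]]
[[2,8],[5,0],[10,14],[13,16],[17,0],[22,20],[43,9],[44,19],[45,9],[46,20],[47,13],[48,16],[49,13],[50,0]]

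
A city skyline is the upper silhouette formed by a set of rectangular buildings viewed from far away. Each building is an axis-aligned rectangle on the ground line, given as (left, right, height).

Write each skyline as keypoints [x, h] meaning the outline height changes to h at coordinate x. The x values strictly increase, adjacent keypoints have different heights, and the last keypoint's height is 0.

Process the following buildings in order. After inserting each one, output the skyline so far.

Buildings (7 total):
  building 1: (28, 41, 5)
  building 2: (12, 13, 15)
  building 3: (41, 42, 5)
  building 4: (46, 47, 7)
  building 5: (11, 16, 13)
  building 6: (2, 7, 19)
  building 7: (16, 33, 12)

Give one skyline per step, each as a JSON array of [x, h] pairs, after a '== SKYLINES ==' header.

== SKYLINES ==
[[28,5],[41,0]]
[[12,15],[13,0],[28,5],[41,0]]
[[12,15],[13,0],[28,5],[42,0]]
[[12,15],[13,0],[28,5],[42,0],[46,7],[47,0]]
[[11,13],[12,15],[13,13],[16,0],[28,5],[42,0],[46,7],[47,0]]
[[2,19],[7,0],[11,13],[12,15],[13,13],[16,0],[28,5],[42,0],[46,7],[47,0]]
[[2,19],[7,0],[11,13],[12,15],[13,13],[16,12],[33,5],[42,0],[46,7],[47,0]]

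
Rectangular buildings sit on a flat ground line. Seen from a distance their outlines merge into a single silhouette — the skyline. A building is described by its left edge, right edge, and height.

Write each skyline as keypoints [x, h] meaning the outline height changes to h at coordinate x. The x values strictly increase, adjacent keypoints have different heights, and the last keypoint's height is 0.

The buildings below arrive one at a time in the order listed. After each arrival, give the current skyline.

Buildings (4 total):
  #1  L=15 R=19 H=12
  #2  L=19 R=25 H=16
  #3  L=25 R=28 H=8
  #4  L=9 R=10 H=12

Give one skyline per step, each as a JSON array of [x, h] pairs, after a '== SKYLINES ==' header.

== SKYLINES ==
[[15,12],[19,0]]
[[15,12],[19,16],[25,0]]
[[15,12],[19,16],[25,8],[28,0]]
[[9,12],[10,0],[15,12],[19,16],[25,8],[28,0]]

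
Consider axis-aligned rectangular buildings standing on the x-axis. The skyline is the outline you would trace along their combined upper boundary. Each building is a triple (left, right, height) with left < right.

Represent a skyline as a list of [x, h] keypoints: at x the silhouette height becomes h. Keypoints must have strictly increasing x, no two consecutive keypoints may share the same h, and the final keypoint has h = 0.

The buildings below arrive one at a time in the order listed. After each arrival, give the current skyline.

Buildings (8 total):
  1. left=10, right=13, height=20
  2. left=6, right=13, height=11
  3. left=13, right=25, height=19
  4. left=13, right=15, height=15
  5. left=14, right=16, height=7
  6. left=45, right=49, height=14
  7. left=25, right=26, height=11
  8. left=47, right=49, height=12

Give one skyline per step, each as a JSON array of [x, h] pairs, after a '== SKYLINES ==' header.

== SKYLINES ==
[[10,20],[13,0]]
[[6,11],[10,20],[13,0]]
[[6,11],[10,20],[13,19],[25,0]]
[[6,11],[10,20],[13,19],[25,0]]
[[6,11],[10,20],[13,19],[25,0]]
[[6,11],[10,20],[13,19],[25,0],[45,14],[49,0]]
[[6,11],[10,20],[13,19],[25,11],[26,0],[45,14],[49,0]]
[[6,11],[10,20],[13,19],[25,11],[26,0],[45,14],[49,0]]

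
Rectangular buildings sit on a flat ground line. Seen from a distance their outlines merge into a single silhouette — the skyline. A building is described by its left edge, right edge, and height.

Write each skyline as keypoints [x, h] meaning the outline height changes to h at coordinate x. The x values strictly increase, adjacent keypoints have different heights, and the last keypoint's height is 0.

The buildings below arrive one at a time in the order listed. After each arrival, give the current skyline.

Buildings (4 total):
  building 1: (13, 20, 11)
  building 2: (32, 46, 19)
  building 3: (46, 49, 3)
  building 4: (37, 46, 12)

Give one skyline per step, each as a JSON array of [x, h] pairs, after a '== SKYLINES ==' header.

== SKYLINES ==
[[13,11],[20,0]]
[[13,11],[20,0],[32,19],[46,0]]
[[13,11],[20,0],[32,19],[46,3],[49,0]]
[[13,11],[20,0],[32,19],[46,3],[49,0]]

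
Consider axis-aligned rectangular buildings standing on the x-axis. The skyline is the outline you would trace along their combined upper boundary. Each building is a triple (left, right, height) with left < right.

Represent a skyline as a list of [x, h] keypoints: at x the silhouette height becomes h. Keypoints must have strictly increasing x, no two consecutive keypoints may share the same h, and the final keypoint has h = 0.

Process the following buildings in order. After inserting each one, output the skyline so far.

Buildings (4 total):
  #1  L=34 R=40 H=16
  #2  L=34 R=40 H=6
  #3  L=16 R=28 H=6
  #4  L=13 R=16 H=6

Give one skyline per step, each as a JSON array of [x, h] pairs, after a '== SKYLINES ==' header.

== SKYLINES ==
[[34,16],[40,0]]
[[34,16],[40,0]]
[[16,6],[28,0],[34,16],[40,0]]
[[13,6],[28,0],[34,16],[40,0]]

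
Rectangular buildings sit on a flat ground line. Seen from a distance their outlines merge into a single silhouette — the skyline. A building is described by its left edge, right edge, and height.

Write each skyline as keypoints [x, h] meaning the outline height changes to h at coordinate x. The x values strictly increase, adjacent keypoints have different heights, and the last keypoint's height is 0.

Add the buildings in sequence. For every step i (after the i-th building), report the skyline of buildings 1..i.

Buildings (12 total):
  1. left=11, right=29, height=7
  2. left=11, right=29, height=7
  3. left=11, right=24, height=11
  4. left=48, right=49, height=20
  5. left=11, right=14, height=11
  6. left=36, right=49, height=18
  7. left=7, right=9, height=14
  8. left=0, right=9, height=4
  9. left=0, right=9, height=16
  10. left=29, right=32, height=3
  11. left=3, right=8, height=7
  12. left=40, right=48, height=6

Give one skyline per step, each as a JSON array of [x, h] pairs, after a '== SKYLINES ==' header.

== SKYLINES ==
[[11,7],[29,0]]
[[11,7],[29,0]]
[[11,11],[24,7],[29,0]]
[[11,11],[24,7],[29,0],[48,20],[49,0]]
[[11,11],[24,7],[29,0],[48,20],[49,0]]
[[11,11],[24,7],[29,0],[36,18],[48,20],[49,0]]
[[7,14],[9,0],[11,11],[24,7],[29,0],[36,18],[48,20],[49,0]]
[[0,4],[7,14],[9,0],[11,11],[24,7],[29,0],[36,18],[48,20],[49,0]]
[[0,16],[9,0],[11,11],[24,7],[29,0],[36,18],[48,20],[49,0]]
[[0,16],[9,0],[11,11],[24,7],[29,3],[32,0],[36,18],[48,20],[49,0]]
[[0,16],[9,0],[11,11],[24,7],[29,3],[32,0],[36,18],[48,20],[49,0]]
[[0,16],[9,0],[11,11],[24,7],[29,3],[32,0],[36,18],[48,20],[49,0]]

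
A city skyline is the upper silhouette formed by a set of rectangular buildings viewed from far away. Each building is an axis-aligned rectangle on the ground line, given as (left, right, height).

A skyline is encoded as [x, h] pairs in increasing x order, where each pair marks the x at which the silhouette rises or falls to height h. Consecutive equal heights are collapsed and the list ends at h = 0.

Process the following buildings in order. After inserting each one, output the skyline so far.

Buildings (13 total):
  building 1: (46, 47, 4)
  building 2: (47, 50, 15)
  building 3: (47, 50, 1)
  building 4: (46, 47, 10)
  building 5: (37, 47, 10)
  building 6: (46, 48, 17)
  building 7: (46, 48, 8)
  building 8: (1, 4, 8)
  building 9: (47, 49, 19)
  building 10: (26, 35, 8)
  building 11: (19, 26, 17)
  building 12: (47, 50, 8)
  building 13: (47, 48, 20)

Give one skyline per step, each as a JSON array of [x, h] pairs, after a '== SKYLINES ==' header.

== SKYLINES ==
[[46,4],[47,0]]
[[46,4],[47,15],[50,0]]
[[46,4],[47,15],[50,0]]
[[46,10],[47,15],[50,0]]
[[37,10],[47,15],[50,0]]
[[37,10],[46,17],[48,15],[50,0]]
[[37,10],[46,17],[48,15],[50,0]]
[[1,8],[4,0],[37,10],[46,17],[48,15],[50,0]]
[[1,8],[4,0],[37,10],[46,17],[47,19],[49,15],[50,0]]
[[1,8],[4,0],[26,8],[35,0],[37,10],[46,17],[47,19],[49,15],[50,0]]
[[1,8],[4,0],[19,17],[26,8],[35,0],[37,10],[46,17],[47,19],[49,15],[50,0]]
[[1,8],[4,0],[19,17],[26,8],[35,0],[37,10],[46,17],[47,19],[49,15],[50,0]]
[[1,8],[4,0],[19,17],[26,8],[35,0],[37,10],[46,17],[47,20],[48,19],[49,15],[50,0]]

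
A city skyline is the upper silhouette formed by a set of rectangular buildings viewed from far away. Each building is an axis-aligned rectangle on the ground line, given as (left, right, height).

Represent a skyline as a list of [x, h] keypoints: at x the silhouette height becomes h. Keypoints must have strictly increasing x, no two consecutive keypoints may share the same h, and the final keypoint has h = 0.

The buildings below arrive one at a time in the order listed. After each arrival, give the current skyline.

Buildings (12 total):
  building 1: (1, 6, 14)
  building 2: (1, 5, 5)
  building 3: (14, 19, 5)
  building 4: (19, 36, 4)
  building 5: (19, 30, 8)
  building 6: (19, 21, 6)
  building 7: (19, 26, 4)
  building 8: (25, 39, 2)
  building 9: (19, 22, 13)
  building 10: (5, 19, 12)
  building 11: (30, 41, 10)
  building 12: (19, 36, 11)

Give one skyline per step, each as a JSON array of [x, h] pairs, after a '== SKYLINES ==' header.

== SKYLINES ==
[[1,14],[6,0]]
[[1,14],[6,0]]
[[1,14],[6,0],[14,5],[19,0]]
[[1,14],[6,0],[14,5],[19,4],[36,0]]
[[1,14],[6,0],[14,5],[19,8],[30,4],[36,0]]
[[1,14],[6,0],[14,5],[19,8],[30,4],[36,0]]
[[1,14],[6,0],[14,5],[19,8],[30,4],[36,0]]
[[1,14],[6,0],[14,5],[19,8],[30,4],[36,2],[39,0]]
[[1,14],[6,0],[14,5],[19,13],[22,8],[30,4],[36,2],[39,0]]
[[1,14],[6,12],[19,13],[22,8],[30,4],[36,2],[39,0]]
[[1,14],[6,12],[19,13],[22,8],[30,10],[41,0]]
[[1,14],[6,12],[19,13],[22,11],[36,10],[41,0]]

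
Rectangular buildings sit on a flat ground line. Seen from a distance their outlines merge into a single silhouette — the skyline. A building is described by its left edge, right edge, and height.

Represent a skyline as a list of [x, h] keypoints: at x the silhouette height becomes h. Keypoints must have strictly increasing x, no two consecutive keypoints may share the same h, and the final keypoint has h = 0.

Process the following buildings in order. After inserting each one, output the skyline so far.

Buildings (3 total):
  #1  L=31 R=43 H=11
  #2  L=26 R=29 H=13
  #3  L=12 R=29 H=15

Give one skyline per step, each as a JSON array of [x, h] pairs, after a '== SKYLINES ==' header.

== SKYLINES ==
[[31,11],[43,0]]
[[26,13],[29,0],[31,11],[43,0]]
[[12,15],[29,0],[31,11],[43,0]]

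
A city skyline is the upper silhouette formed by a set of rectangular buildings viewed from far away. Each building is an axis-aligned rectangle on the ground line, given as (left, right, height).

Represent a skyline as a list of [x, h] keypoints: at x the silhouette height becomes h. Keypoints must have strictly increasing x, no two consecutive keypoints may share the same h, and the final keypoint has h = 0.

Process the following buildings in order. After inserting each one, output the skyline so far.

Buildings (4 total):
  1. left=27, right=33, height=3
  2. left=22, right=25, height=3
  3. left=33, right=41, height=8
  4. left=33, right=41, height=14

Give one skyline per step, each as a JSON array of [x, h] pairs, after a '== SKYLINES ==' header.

== SKYLINES ==
[[27,3],[33,0]]
[[22,3],[25,0],[27,3],[33,0]]
[[22,3],[25,0],[27,3],[33,8],[41,0]]
[[22,3],[25,0],[27,3],[33,14],[41,0]]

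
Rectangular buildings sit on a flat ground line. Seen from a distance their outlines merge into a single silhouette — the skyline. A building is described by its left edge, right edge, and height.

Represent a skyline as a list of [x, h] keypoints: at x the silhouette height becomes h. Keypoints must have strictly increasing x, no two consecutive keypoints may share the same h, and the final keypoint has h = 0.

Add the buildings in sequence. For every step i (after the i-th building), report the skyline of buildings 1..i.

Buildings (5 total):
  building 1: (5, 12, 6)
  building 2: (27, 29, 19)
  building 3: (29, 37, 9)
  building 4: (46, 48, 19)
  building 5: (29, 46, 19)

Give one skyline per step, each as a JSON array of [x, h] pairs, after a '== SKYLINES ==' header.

== SKYLINES ==
[[5,6],[12,0]]
[[5,6],[12,0],[27,19],[29,0]]
[[5,6],[12,0],[27,19],[29,9],[37,0]]
[[5,6],[12,0],[27,19],[29,9],[37,0],[46,19],[48,0]]
[[5,6],[12,0],[27,19],[48,0]]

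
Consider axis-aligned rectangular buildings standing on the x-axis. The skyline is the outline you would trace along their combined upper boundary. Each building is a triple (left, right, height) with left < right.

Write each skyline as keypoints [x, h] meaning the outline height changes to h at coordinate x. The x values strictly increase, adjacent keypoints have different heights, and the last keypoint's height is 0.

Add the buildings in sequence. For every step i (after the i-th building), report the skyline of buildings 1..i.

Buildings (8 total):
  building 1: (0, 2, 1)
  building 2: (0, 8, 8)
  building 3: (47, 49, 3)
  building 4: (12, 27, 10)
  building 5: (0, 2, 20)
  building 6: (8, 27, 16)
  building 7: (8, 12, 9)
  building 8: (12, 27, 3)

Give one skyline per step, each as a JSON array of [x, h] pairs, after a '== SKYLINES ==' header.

== SKYLINES ==
[[0,1],[2,0]]
[[0,8],[8,0]]
[[0,8],[8,0],[47,3],[49,0]]
[[0,8],[8,0],[12,10],[27,0],[47,3],[49,0]]
[[0,20],[2,8],[8,0],[12,10],[27,0],[47,3],[49,0]]
[[0,20],[2,8],[8,16],[27,0],[47,3],[49,0]]
[[0,20],[2,8],[8,16],[27,0],[47,3],[49,0]]
[[0,20],[2,8],[8,16],[27,0],[47,3],[49,0]]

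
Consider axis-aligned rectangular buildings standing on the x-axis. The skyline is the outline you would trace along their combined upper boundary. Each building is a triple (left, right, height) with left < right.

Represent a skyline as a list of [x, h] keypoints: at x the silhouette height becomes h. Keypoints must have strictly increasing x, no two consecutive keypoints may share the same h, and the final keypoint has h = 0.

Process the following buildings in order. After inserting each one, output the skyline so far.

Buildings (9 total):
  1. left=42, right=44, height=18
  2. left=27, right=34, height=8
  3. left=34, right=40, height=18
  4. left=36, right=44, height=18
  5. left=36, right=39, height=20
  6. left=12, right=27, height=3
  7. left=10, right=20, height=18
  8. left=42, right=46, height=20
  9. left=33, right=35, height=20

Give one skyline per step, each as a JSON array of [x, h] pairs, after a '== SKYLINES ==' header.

== SKYLINES ==
[[42,18],[44,0]]
[[27,8],[34,0],[42,18],[44,0]]
[[27,8],[34,18],[40,0],[42,18],[44,0]]
[[27,8],[34,18],[44,0]]
[[27,8],[34,18],[36,20],[39,18],[44,0]]
[[12,3],[27,8],[34,18],[36,20],[39,18],[44,0]]
[[10,18],[20,3],[27,8],[34,18],[36,20],[39,18],[44,0]]
[[10,18],[20,3],[27,8],[34,18],[36,20],[39,18],[42,20],[46,0]]
[[10,18],[20,3],[27,8],[33,20],[35,18],[36,20],[39,18],[42,20],[46,0]]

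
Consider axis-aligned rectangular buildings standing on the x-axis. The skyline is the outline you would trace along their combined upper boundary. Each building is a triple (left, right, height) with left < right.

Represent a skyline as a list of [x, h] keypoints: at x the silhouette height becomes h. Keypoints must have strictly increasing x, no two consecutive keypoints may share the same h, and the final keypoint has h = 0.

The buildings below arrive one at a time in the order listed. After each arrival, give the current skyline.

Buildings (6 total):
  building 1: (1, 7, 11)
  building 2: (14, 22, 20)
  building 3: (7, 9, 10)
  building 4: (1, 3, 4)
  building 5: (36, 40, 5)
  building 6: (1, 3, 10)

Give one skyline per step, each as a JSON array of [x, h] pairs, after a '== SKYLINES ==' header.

== SKYLINES ==
[[1,11],[7,0]]
[[1,11],[7,0],[14,20],[22,0]]
[[1,11],[7,10],[9,0],[14,20],[22,0]]
[[1,11],[7,10],[9,0],[14,20],[22,0]]
[[1,11],[7,10],[9,0],[14,20],[22,0],[36,5],[40,0]]
[[1,11],[7,10],[9,0],[14,20],[22,0],[36,5],[40,0]]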